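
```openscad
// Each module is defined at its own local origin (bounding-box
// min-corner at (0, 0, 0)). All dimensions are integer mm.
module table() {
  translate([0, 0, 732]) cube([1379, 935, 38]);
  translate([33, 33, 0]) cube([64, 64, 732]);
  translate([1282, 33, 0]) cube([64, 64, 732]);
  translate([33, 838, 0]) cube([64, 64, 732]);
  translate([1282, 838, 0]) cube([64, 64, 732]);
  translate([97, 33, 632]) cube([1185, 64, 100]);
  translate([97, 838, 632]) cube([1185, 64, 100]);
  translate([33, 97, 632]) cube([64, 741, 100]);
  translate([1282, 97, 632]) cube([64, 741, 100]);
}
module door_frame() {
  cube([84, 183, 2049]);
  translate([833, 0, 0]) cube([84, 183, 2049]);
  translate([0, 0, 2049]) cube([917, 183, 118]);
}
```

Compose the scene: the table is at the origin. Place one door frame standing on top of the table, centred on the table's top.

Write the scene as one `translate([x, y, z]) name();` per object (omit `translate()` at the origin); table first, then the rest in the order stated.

table();
translate([231, 376, 770]) door_frame();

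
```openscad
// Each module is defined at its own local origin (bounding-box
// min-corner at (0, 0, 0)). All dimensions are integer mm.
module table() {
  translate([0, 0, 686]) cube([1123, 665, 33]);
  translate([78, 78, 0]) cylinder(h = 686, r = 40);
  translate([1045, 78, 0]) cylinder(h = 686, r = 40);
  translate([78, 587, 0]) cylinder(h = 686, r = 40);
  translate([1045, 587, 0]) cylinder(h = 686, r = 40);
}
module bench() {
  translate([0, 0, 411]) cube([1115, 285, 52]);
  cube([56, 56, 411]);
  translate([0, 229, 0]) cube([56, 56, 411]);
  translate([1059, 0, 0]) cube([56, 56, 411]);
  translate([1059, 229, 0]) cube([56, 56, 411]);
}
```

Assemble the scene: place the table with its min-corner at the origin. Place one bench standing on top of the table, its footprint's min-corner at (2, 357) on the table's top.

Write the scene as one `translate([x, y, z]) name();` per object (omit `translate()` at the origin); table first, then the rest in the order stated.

table();
translate([2, 357, 719]) bench();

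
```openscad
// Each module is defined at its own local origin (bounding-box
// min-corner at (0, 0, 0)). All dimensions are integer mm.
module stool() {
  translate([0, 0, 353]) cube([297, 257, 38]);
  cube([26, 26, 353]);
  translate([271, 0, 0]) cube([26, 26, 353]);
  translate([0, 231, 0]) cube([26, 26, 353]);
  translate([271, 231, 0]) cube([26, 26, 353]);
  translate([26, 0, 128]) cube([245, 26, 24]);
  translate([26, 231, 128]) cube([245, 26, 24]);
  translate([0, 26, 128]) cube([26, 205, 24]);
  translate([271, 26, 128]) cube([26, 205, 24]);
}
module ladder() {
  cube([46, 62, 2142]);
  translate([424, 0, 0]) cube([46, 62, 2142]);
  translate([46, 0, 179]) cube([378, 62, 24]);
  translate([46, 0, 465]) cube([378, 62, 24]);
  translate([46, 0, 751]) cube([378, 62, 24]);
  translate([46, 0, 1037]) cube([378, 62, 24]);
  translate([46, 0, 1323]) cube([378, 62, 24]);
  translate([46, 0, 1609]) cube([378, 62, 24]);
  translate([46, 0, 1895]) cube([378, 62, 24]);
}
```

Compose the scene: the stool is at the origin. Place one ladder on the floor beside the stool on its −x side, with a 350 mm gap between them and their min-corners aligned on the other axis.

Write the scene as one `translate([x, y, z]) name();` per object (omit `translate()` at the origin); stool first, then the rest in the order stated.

stool();
translate([-820, 0, 0]) ladder();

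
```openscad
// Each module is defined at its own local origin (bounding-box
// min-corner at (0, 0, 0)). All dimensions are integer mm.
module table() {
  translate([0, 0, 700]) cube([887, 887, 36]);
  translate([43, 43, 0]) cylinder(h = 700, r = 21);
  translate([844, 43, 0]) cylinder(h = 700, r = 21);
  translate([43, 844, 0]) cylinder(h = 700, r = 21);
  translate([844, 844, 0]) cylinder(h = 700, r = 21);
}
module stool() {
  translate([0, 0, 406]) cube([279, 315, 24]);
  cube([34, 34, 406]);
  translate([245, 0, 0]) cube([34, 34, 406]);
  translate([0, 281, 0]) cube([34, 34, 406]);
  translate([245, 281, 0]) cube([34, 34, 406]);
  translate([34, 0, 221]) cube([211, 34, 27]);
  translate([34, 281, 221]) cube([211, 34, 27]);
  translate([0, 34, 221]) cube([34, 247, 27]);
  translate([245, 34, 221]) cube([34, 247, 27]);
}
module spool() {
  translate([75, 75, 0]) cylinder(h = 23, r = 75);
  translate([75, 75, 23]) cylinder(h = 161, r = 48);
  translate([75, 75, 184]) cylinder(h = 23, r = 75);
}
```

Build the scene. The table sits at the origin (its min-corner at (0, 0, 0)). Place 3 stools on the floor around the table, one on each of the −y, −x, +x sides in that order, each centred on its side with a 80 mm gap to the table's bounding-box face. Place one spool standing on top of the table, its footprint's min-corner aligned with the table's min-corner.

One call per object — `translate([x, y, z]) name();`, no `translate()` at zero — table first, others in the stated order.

table();
translate([304, -395, 0]) stool();
translate([-359, 286, 0]) stool();
translate([967, 286, 0]) stool();
translate([0, 0, 736]) spool();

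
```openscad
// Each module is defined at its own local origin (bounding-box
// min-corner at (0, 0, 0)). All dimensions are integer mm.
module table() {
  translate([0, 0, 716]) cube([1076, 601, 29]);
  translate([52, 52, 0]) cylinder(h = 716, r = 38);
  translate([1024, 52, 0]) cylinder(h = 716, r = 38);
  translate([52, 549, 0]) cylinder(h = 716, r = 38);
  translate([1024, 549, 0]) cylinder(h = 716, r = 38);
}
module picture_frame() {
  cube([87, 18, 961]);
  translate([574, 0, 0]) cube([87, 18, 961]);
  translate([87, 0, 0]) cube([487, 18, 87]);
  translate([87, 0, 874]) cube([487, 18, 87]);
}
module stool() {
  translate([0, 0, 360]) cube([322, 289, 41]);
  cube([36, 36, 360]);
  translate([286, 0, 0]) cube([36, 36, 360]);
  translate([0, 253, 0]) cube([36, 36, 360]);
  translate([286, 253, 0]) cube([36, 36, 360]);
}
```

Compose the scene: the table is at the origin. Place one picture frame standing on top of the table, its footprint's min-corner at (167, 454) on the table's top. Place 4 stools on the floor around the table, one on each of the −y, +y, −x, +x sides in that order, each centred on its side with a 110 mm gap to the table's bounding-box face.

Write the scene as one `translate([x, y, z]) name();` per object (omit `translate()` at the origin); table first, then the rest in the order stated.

table();
translate([167, 454, 745]) picture_frame();
translate([377, -399, 0]) stool();
translate([377, 711, 0]) stool();
translate([-432, 156, 0]) stool();
translate([1186, 156, 0]) stool();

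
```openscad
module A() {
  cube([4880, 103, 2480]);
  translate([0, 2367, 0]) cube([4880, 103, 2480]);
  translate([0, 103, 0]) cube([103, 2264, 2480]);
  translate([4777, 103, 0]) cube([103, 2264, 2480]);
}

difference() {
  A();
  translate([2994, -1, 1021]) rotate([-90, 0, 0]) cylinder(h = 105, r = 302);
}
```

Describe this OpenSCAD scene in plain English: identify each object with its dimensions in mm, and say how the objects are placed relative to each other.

A is the wall frame of a small rectangular building: four walls, each 2480 mm tall and 103 mm thick, enclosing a footprint 4880 mm (x) by 2470 mm (y) outside-to-outside, with no floor or roof. The front and back walls (the −y and +y sides) span the full width; the two side walls fit between them.

The house frame has a circular hole of radius 302 mm through its front wall, centred at (x = 2994, z = 1021).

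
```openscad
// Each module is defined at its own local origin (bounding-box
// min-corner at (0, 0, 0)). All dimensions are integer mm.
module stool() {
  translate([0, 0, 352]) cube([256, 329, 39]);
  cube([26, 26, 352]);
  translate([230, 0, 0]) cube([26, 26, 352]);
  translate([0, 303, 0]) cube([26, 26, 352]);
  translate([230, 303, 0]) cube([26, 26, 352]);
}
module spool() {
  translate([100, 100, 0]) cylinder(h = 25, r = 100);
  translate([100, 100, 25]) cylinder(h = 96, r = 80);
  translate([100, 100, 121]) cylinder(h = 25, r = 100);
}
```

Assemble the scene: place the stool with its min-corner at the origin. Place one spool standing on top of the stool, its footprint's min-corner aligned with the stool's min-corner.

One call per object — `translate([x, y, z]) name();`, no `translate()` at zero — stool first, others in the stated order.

stool();
translate([0, 0, 391]) spool();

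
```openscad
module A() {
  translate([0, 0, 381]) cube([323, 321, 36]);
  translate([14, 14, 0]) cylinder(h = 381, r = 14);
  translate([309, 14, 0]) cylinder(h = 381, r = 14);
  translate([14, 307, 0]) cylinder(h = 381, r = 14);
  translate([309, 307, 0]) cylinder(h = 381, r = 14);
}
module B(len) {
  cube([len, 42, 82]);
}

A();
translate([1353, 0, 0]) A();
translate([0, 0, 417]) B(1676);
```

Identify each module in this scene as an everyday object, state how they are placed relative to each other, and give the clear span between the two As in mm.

A is a stool. B is a beam. A beam spans the tops of two stools. The clear span between the two stools is 1030 mm.

Second stool starts at x = 1353; first ends at x = 323; clear span = 1353 − 323 = 1030 mm.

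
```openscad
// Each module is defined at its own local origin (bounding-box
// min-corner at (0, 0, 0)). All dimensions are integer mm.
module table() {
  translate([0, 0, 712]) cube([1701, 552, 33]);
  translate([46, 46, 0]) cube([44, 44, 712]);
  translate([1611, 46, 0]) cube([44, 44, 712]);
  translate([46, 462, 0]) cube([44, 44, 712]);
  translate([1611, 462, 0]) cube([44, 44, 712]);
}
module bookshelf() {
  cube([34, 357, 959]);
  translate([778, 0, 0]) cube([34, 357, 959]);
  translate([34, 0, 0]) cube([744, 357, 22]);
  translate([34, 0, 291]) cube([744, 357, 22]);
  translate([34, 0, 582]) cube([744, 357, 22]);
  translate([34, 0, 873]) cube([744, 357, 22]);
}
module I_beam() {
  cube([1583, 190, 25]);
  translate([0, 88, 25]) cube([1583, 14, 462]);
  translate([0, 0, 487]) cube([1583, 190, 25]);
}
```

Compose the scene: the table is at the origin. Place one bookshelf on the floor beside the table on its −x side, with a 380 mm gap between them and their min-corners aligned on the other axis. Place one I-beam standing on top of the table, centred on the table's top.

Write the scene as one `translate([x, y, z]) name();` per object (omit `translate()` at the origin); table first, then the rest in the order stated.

table();
translate([-1192, 0, 0]) bookshelf();
translate([59, 181, 745]) I_beam();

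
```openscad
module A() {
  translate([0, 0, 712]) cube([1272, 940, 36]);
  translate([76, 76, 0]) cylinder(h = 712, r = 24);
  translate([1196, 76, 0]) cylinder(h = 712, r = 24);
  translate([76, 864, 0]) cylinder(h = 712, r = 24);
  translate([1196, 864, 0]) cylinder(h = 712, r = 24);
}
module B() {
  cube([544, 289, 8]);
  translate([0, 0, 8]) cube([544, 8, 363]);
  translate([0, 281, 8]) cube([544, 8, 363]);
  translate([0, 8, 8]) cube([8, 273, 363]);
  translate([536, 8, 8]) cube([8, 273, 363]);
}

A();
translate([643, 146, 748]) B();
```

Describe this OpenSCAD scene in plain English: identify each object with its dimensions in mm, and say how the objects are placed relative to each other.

A is a rectangular dining table. The top is 1272×940×36 mm with its upper surface at z = 748 mm. It stands on four round legs of 48 mm diameter, each leg's bounding box inset 52 mm from the nearest pair of top edges, running from the floor to the underside of the top.

B is an open storage box with external size 544×289×371 mm and wall thickness 8 mm (the base is also 8 mm thick). The base covers the whole footprint; the four walls stand on the base, with the y-facing walls full-width and the x-facing walls fitting between their inner faces.

The open box is on top of the table.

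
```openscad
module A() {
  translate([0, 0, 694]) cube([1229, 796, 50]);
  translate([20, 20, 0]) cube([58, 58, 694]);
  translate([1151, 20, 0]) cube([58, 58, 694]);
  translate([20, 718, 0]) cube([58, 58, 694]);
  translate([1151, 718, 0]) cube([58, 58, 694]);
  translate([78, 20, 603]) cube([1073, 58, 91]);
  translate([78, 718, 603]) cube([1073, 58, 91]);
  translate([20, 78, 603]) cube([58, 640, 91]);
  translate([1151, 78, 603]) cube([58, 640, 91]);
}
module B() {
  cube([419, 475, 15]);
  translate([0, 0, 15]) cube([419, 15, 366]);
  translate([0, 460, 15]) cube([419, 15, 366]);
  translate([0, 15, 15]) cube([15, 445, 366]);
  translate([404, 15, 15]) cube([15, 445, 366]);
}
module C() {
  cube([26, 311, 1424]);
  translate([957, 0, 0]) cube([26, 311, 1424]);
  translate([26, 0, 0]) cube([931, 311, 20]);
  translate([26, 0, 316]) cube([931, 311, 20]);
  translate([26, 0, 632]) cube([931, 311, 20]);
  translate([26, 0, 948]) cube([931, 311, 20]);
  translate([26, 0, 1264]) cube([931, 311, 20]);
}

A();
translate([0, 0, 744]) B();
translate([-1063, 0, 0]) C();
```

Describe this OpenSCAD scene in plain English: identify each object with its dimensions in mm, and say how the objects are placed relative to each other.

A is a table with a 1229×796 mm rectangular top, 50 mm thick, top surface at z = 744 mm, supported by four 58×58 mm square legs, each inset 20 mm from the nearest pair of top edges, running from the floor. Four apron rails, 58 mm thick and 91 mm tall, run between adjacent legs with their top edges flush with the underside of the top and their outer faces flush with the legs' outer faces.

B is an open storage box with external size 419×475×381 mm and wall thickness 15 mm (the base is also 15 mm thick). The base covers the whole footprint; the four walls stand on the base, with the y-facing walls full-width and the x-facing walls fitting between their inner faces.

C is a bookshelf 983 mm wide overall, 311 mm deep and 1424 mm tall. The two sides are 26 mm thick vertical panels. 5 horizontal shelves of 20 mm thickness span between the inner faces of the sides; the lowest shelf sits on the floor and shelves are stacked with a clear vertical gap of 296 mm between each pair.

The open box is on top of the table. The bookshelf is on the floor beside the table on its −x side.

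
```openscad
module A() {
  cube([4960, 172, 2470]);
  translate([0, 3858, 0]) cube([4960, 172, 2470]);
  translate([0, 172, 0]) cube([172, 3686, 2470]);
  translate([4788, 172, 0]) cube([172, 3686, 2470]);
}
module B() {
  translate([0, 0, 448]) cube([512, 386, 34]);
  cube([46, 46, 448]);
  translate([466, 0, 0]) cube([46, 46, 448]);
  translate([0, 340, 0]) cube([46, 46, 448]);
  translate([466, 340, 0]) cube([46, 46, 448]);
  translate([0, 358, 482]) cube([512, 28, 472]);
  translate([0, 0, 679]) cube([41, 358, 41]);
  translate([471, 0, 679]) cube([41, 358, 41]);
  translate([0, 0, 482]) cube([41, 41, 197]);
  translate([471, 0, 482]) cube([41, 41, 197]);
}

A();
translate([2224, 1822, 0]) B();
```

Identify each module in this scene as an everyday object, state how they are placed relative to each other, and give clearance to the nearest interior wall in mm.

A is a house frame. B is a chair. The chair sits inside the house frame, centred. The clearance to the nearest interior wall is 1650 mm.

Clearances: x = 2052, y = 1650; minimum 1650 mm.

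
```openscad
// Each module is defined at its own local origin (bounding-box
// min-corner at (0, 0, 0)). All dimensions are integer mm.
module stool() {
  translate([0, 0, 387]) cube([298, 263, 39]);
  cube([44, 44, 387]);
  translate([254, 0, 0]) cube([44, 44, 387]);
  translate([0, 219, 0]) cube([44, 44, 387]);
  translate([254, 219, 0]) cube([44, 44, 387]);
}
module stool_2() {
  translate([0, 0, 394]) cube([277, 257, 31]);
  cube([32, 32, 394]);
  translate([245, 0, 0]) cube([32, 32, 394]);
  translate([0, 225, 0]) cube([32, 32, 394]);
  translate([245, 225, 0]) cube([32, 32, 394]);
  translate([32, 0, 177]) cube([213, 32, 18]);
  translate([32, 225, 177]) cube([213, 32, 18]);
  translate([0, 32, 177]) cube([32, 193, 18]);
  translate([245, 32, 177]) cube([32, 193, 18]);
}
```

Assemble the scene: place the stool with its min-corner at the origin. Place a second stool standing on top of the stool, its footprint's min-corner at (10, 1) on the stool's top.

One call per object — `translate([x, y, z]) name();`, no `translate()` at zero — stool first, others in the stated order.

stool();
translate([10, 1, 426]) stool_2();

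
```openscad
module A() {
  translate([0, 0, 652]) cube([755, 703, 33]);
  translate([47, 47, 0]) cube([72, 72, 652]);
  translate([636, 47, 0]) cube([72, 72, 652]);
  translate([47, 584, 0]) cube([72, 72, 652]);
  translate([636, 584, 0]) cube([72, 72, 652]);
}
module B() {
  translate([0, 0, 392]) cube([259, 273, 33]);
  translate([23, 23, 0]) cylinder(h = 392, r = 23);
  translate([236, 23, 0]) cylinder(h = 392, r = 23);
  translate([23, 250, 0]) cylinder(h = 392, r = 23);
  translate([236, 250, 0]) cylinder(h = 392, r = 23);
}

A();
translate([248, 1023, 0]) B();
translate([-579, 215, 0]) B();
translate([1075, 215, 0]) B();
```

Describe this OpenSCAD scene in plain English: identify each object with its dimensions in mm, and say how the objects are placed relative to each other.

A is a table with a 755×703 mm rectangular top, 33 mm thick, top surface at z = 685 mm, supported by four 72×72 mm square legs, each inset 47 mm from the nearest pair of top edges, running from the floor.

B is a four-legged stool. The seat is a 259×273×33 mm slab whose top surface is at z = 425 mm; four round legs, each 46 mm in diameter, run from the floor (z = 0) to the underside of the seat, each leg's axis is inset half a diameter from the nearest pair of seat edges (so the leg's bounding box is flush with the corner).

Three stools sit around the table at the +y, −x, +x sides.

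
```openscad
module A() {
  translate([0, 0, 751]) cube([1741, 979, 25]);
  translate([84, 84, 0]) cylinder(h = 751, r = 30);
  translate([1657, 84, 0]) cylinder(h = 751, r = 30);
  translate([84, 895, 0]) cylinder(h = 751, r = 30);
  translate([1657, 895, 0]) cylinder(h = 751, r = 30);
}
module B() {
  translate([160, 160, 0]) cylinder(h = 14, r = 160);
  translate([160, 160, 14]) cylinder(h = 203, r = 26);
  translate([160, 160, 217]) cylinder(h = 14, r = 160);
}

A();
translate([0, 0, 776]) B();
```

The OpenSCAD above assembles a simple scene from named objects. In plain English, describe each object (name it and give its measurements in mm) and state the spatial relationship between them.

A is a table: top 1741 mm (x) × 979 mm (y), 25 mm thick, upper face at z = 776 mm, on four round legs of 60 mm diameter, each leg's bounding box inset 54 mm from the nearest pair of top edges, running from z = 0 to the bottom of the top.

B is a spool: two coaxial disc flanges of radius 160 mm and thickness 14 mm, joined by a core cylinder of radius 26 mm and height 203 mm. The lower flange rests on z = 0 and the three cylinders share a vertical axis.

The spool is on top of the table.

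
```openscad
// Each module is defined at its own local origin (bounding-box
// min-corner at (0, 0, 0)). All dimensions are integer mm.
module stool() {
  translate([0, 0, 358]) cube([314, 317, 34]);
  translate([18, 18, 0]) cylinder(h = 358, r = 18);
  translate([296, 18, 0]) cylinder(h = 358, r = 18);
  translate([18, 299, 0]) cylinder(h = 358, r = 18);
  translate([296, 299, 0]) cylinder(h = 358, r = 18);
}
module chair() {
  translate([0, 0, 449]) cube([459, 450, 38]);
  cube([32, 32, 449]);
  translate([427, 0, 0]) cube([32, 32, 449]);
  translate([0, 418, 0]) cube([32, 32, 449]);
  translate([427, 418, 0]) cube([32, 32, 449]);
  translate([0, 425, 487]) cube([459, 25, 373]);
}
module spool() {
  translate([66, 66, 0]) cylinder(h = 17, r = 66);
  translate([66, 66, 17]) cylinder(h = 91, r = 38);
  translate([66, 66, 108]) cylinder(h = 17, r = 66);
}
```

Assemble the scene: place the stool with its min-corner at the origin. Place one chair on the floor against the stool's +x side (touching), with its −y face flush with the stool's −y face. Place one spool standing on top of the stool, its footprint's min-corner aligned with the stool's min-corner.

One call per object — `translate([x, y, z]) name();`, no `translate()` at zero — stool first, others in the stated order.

stool();
translate([314, 0, 0]) chair();
translate([0, 0, 392]) spool();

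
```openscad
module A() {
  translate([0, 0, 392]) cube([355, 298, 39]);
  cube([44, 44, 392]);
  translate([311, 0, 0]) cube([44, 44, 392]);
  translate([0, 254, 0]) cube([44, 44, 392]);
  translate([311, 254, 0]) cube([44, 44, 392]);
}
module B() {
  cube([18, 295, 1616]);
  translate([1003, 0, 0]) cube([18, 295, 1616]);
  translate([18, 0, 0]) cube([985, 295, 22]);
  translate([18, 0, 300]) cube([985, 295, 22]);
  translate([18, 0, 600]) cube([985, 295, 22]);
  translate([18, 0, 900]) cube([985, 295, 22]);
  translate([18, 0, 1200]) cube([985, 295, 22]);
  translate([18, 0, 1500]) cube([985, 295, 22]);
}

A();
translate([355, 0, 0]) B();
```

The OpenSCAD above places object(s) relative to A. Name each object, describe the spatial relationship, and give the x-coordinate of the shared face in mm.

The stool's +x face and the bookshelf's −x face are both at x = 355 mm.

A is a stool. B is a bookshelf. The bookshelf is against the stool's +x side, with their −y faces flush. The x-coordinate of the shared face is 355 mm.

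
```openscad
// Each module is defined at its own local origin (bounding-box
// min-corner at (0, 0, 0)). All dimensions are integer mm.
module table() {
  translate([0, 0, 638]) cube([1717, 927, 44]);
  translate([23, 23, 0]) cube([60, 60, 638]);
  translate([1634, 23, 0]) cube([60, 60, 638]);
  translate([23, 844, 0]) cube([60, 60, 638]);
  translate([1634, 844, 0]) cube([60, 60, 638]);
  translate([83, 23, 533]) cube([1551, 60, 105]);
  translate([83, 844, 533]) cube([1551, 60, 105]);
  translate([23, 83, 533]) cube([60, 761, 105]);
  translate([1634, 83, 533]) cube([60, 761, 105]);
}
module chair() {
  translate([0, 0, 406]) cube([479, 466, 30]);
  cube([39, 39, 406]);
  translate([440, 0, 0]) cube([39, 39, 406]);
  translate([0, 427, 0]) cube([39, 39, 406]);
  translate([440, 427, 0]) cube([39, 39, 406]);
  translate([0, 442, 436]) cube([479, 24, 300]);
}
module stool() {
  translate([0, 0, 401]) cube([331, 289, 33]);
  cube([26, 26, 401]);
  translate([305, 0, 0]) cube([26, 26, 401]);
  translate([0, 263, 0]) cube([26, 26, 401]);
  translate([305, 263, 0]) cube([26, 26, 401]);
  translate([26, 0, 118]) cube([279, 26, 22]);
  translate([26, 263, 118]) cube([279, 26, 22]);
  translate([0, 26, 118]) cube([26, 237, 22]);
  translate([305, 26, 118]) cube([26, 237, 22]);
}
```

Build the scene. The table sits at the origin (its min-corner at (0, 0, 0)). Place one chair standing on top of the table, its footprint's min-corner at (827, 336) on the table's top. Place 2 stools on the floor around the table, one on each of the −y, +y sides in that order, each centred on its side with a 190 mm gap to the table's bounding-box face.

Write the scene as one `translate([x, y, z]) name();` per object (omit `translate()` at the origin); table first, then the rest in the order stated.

table();
translate([827, 336, 682]) chair();
translate([693, -479, 0]) stool();
translate([693, 1117, 0]) stool();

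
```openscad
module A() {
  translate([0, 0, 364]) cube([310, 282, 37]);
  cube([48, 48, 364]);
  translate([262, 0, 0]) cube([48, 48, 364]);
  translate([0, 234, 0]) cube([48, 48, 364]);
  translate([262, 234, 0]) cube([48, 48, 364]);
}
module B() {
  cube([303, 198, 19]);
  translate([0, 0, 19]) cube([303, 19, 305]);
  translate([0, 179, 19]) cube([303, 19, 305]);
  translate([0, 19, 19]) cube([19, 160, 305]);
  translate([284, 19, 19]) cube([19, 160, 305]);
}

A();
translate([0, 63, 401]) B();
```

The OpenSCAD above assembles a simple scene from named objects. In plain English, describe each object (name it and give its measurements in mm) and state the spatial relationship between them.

A is a simple wooden stool: a rectangular seat 310 mm (x) by 282 mm (y), 37 mm thick, top face at z = 401 mm, on four square legs, each 48×48 mm in cross-section. The legs rest on z = 0, each flush with a corner of the seat.

B is an open storage box with external size 303×198×324 mm and wall thickness 19 mm (the base is also 19 mm thick). The base covers the whole footprint; the four walls stand on the base, with the y-facing walls full-width and the x-facing walls fitting between their inner faces.

The open box is on top of the stool.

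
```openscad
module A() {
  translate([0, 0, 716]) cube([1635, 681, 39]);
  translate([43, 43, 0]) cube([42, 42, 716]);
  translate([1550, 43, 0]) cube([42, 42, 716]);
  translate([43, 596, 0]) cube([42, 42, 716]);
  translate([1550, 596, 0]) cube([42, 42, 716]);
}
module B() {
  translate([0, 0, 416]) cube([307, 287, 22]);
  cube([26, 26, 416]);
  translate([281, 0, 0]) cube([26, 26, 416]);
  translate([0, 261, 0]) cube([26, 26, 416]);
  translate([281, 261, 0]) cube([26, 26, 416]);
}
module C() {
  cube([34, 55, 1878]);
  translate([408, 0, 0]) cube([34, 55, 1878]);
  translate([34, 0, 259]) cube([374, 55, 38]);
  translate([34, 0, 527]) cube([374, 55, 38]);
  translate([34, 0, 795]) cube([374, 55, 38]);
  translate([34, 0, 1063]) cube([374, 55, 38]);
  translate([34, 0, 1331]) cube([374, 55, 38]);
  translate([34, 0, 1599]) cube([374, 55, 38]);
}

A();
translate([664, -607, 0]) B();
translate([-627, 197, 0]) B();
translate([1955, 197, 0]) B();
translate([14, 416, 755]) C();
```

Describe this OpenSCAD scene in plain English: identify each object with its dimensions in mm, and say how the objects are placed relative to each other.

A is a table: top 1635 mm (x) × 681 mm (y), 39 mm thick, upper face at z = 755 mm, on four 42×42 mm square legs, each inset 43 mm from the nearest pair of top edges, running from z = 0 to the bottom of the top.

B is a four-legged stool. The seat is a 307×287×22 mm slab whose top surface is at z = 438 mm; four square legs, each 26×26 mm in cross-section, run from the floor (z = 0) to the underside of the seat, each flush with a corner of the seat.

C is a wooden ladder with two side rails of 34×55 mm section and 1878 mm height, set 442 mm apart overall. Between them run 6 rectangular rungs (55 mm deep, 38 mm thick), front faces flush with the rails' −y face. The bottom of the first rung is 259 mm above the floor and each subsequent rung is 268 mm higher than the one below.

Three stools sit around the table at the −y, −x, +x sides. The ladder is on top of the table.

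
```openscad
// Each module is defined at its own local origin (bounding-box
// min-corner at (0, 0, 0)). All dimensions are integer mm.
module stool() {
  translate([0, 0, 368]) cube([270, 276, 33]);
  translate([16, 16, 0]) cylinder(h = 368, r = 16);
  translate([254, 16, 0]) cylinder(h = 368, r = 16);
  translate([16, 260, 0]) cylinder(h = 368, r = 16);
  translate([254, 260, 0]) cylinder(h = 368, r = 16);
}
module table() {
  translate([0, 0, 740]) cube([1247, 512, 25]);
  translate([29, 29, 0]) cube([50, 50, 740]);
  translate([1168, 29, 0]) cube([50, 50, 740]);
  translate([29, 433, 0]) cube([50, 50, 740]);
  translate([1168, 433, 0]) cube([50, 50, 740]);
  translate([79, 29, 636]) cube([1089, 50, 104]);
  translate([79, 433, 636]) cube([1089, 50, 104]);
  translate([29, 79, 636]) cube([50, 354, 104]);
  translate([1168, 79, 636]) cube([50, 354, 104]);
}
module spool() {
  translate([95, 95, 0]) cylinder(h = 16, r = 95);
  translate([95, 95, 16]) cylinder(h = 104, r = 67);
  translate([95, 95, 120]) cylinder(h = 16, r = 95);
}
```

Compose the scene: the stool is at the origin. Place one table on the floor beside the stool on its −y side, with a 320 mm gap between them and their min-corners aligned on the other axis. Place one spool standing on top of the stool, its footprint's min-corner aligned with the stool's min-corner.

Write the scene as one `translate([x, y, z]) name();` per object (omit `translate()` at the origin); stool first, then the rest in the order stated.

stool();
translate([0, -832, 0]) table();
translate([0, 0, 401]) spool();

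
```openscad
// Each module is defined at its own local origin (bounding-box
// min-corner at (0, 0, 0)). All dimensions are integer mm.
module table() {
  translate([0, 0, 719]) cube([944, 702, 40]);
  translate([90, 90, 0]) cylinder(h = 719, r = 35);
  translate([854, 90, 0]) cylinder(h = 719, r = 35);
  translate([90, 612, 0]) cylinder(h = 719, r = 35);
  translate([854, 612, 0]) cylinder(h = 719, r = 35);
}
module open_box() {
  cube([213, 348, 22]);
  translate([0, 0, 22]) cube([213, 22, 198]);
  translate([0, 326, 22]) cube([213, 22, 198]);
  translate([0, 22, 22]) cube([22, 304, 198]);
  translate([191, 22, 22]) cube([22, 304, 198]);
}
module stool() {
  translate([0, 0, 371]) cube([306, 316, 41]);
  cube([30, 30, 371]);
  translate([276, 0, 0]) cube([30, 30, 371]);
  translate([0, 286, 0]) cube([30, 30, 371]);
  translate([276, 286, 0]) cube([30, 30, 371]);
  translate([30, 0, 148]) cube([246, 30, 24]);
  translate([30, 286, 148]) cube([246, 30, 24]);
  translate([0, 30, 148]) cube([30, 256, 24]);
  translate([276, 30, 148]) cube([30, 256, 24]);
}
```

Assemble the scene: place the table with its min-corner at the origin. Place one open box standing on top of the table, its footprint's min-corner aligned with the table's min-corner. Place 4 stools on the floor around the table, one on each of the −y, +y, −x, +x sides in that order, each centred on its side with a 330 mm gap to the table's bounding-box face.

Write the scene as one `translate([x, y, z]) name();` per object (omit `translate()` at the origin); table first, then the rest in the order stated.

table();
translate([0, 0, 759]) open_box();
translate([319, -646, 0]) stool();
translate([319, 1032, 0]) stool();
translate([-636, 193, 0]) stool();
translate([1274, 193, 0]) stool();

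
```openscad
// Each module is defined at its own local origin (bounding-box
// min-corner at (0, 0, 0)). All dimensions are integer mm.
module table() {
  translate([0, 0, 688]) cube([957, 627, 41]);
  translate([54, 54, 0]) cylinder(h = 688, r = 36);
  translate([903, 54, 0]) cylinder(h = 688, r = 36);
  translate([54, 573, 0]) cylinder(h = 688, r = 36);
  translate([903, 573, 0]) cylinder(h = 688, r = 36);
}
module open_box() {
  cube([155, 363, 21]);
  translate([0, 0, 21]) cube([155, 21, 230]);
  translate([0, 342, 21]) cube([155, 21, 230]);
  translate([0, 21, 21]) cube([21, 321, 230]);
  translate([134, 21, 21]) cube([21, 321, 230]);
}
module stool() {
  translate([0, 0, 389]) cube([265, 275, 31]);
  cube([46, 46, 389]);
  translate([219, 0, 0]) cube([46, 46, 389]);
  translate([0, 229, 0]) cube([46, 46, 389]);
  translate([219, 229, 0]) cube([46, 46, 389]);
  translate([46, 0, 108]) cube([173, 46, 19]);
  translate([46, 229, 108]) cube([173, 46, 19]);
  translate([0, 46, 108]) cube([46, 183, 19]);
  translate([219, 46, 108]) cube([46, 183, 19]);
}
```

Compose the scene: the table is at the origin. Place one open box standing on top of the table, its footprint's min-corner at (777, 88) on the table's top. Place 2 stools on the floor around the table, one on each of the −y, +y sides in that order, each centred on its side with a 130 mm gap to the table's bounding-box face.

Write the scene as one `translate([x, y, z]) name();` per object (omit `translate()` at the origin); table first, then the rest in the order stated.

table();
translate([777, 88, 729]) open_box();
translate([346, -405, 0]) stool();
translate([346, 757, 0]) stool();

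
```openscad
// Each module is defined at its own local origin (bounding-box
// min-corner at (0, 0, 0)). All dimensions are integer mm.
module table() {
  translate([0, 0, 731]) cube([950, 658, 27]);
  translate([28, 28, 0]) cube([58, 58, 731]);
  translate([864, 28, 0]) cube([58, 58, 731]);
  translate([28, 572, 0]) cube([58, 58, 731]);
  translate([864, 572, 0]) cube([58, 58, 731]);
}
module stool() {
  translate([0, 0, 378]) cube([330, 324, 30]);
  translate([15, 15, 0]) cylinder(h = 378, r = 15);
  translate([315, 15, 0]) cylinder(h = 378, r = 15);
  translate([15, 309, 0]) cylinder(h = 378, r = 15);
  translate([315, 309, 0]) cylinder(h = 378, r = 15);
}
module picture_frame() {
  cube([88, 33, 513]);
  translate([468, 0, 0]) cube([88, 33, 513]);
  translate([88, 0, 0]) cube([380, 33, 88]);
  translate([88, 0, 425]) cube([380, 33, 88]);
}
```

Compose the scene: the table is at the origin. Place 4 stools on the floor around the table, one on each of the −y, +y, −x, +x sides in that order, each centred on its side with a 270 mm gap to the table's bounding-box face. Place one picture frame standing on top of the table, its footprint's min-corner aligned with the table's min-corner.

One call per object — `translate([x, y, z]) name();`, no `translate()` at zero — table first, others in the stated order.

table();
translate([310, -594, 0]) stool();
translate([310, 928, 0]) stool();
translate([-600, 167, 0]) stool();
translate([1220, 167, 0]) stool();
translate([0, 0, 758]) picture_frame();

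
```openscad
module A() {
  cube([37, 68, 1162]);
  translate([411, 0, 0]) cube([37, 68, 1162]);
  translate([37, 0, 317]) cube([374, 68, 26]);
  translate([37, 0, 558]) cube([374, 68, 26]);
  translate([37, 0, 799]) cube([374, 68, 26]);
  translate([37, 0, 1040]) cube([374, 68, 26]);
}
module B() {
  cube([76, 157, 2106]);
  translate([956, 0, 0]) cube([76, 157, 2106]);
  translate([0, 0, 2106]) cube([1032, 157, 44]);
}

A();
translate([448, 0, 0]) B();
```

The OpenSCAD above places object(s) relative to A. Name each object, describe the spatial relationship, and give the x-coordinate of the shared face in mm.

A is a ladder. B is a door frame. The door frame is against the ladder's +x side, with their −y faces flush. The x-coordinate of the shared face is 448 mm.

The ladder's +x face and the door frame's −x face are both at x = 448 mm.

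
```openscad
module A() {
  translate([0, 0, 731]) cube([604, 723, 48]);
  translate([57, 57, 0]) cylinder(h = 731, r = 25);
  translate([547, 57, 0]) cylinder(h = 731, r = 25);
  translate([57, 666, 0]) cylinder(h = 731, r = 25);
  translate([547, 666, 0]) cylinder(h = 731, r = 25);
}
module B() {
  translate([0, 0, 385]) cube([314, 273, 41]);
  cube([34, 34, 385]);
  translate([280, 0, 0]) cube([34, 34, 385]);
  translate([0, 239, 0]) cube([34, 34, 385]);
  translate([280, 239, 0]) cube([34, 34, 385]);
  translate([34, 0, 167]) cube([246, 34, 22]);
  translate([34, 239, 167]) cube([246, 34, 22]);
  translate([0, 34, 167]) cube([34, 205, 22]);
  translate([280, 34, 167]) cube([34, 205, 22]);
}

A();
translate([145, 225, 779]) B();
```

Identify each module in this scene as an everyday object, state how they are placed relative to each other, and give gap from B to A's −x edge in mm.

The stool's min-x is at 145; the table's min-x is 0; gap = 145 mm.

A is a table. B is a stool. The stool is on top of the table, centred. The gap from the stool to the table's −x edge is 145 mm.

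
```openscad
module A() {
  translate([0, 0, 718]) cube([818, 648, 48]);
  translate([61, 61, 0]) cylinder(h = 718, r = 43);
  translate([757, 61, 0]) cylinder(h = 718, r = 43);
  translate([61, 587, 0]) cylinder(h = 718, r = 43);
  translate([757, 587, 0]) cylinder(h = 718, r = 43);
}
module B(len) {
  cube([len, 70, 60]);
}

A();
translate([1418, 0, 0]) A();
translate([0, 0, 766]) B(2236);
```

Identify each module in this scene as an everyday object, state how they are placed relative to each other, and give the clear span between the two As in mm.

Second table starts at x = 1418; first ends at x = 818; clear span = 1418 − 818 = 600 mm.

A is a table. B is a beam. A beam spans the tops of two tables. The clear span between the two tables is 600 mm.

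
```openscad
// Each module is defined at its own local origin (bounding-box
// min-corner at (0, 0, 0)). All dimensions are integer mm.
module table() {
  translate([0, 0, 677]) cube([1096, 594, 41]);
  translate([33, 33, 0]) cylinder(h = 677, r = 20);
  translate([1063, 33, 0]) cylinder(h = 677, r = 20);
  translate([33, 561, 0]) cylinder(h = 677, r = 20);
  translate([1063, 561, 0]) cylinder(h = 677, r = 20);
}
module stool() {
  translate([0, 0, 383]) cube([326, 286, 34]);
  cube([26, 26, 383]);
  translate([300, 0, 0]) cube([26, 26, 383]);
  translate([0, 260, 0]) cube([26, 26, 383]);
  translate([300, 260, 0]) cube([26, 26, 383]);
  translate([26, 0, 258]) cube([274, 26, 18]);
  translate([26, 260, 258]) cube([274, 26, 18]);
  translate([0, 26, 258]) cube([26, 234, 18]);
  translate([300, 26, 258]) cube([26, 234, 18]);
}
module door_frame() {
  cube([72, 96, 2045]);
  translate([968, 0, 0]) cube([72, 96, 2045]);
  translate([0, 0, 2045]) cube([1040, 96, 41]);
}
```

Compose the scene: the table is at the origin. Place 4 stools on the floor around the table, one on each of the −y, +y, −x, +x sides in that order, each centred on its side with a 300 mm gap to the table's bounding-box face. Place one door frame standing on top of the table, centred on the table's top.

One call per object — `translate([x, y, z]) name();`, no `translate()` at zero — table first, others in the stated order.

table();
translate([385, -586, 0]) stool();
translate([385, 894, 0]) stool();
translate([-626, 154, 0]) stool();
translate([1396, 154, 0]) stool();
translate([28, 249, 718]) door_frame();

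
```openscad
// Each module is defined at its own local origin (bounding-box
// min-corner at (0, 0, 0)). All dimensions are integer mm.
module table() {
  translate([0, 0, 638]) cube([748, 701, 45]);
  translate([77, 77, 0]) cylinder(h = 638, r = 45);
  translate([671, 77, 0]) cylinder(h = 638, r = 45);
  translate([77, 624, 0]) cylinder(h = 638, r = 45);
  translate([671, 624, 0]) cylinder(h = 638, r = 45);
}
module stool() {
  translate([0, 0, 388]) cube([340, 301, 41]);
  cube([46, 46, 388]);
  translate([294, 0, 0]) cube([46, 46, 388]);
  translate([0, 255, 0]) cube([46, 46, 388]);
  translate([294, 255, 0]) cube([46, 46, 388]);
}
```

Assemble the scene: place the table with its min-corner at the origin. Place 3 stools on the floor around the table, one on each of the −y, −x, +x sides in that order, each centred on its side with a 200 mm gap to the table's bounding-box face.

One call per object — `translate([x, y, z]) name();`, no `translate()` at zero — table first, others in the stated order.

table();
translate([204, -501, 0]) stool();
translate([-540, 200, 0]) stool();
translate([948, 200, 0]) stool();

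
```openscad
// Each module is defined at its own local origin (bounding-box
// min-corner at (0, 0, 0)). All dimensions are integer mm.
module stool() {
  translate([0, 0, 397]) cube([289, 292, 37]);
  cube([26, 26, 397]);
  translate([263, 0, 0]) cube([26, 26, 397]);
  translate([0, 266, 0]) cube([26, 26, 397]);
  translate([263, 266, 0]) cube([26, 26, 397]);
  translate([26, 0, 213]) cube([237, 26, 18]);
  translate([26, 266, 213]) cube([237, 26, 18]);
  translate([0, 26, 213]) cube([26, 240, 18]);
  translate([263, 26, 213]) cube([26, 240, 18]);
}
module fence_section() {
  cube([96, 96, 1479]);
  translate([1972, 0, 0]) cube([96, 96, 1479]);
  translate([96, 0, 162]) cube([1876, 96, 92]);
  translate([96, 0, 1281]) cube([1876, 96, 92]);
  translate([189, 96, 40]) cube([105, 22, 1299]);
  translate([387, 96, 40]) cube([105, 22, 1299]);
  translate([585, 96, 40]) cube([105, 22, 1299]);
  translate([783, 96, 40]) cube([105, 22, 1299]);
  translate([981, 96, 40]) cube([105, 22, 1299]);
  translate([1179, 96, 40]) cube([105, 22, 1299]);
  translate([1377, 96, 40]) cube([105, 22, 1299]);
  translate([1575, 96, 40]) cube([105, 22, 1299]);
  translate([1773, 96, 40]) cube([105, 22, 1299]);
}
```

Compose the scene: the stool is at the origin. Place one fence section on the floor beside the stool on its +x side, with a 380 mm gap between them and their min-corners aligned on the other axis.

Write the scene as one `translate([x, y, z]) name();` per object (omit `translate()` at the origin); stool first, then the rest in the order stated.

stool();
translate([669, 0, 0]) fence_section();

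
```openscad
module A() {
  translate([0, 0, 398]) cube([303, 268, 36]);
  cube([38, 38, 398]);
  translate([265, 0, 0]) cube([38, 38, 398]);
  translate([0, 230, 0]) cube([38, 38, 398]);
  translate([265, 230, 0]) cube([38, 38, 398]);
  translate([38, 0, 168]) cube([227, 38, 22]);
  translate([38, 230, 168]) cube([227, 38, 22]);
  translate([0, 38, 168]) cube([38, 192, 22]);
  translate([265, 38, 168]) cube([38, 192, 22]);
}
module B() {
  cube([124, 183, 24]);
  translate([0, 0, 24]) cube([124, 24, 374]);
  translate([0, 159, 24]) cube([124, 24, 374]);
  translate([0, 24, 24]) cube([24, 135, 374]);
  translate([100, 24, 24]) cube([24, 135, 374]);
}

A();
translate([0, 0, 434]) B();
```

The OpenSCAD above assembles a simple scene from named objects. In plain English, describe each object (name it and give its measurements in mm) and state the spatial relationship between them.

A is a four-legged stool. The seat is 303×268 mm, 36 mm thick, top at z = 434 mm. It stands on four square legs, each 38×38 mm in cross-section, from z = 0 to the seat underside, each flush with a corner of the seat. Four stretchers, 38 mm wide and 22 mm tall, connect adjacent legs with their undersides at z = 168 mm, each running between the inner faces of the legs it joins and aligned with the legs' outer faces on the other axis.

B is an open-topped rectangular box: outside dimensions 124×183×398 mm, with a uniform wall and base thickness of 24 mm. The base is a full 124×183 slab on the floor; four walls sit on top of the base. The front and back walls (the −y and +y sides) span the full width; the two side walls fit between them.

The open box is on top of the stool.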